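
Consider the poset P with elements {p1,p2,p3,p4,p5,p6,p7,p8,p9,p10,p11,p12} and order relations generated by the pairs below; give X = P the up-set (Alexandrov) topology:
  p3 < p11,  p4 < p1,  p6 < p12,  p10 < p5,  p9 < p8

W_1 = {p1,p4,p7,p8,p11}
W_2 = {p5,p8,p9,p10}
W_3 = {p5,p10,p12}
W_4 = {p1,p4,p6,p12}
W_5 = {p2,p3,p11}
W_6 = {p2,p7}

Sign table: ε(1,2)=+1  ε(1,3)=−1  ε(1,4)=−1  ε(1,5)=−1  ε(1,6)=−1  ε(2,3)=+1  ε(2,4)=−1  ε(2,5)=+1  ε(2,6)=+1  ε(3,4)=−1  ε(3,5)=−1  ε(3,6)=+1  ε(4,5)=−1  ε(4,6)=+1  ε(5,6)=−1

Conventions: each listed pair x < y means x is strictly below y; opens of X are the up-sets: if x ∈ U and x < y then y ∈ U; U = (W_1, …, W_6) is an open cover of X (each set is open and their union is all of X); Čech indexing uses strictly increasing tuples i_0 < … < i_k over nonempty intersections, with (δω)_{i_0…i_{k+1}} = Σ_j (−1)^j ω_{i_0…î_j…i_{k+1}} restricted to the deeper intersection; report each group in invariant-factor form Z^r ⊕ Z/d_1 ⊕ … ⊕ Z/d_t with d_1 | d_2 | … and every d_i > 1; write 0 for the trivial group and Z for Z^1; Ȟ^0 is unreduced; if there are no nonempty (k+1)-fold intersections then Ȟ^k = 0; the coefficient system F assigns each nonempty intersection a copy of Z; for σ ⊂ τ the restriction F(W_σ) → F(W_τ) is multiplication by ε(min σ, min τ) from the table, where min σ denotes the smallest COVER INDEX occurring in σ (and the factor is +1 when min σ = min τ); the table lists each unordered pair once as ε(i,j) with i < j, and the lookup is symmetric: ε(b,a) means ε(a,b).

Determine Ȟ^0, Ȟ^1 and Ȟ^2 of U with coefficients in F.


nonempty overlaps:
  W12={p8} W14={p1,p4} W15={p11} W16={p7} W23={p5,p10} W34={p12} W56={p2}
C dims 6,7; δ0: rk 6, SNF 1^5·2
degree 0: 6−6−0 = 0 → Ȟ^0 ≅ 0
degree 1: 7−0−6 = 1 plus torsion [2] → Ȟ^1 ≅ Z ⊕ Z/2
degree 2: 0−0−0 = 0 → Ȟ^2 ≅ 0

Ȟ^0 ≅ 0; Ȟ^1 ≅ Z ⊕ Z/2; Ȟ^2 ≅ 0


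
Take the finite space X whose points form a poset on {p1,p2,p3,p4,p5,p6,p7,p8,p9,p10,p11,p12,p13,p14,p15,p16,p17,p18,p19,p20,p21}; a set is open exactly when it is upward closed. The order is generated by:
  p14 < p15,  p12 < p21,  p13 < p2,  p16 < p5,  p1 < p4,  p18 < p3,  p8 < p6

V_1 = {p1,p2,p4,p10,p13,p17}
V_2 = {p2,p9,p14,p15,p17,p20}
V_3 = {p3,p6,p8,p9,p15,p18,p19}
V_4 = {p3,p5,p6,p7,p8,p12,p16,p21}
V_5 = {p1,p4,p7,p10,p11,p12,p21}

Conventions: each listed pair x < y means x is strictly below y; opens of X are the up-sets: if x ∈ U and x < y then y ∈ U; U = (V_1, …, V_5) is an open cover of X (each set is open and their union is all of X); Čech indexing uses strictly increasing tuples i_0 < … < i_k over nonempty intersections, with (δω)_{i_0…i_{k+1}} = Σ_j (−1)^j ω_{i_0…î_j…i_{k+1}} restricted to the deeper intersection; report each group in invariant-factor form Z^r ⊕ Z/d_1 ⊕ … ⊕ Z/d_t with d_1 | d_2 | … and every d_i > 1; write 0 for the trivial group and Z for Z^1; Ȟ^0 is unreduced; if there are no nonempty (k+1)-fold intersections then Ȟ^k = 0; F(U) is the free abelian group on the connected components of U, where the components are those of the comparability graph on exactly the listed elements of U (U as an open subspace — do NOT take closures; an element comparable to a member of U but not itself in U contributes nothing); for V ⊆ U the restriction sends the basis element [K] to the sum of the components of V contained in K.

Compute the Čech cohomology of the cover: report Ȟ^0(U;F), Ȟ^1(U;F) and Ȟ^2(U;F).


intersection data:
  V12={p2,p17} V15={p1,p4,p10} V23={p9,p15} V34={p3,p6,p8} V45={p7,p12,p21}
components per intersection:
  V1: {p1,p4} {p2,p13} {p10} {p17}
  V2: {p2} {p9} {p14,p15} {p17} {p20}
  V3: {p3,p18} {p6,p8} {p9} {p15} {p19}
  V4: {p3} {p5,p16} {p6,p8} {p7} {p12,p21}
  V5: {p1,p4} {p7} {p10} {p11} {p12,p21}
  V12: {p2} {p17}
  V15: {p1,p4} {p10}
  V23: {p9} {p15}
  V34: {p3} {p6,p8}
  V45: {p7} {p12,p21}
C dims 24,10; δ0: rk 10, SNF 1^10
Ȟ^0 = (24 − 10) − 0 = 14, so Ȟ^0 ≅ Z^14
Ȟ^1 = (10 − 0) − 10 = 0, so Ȟ^1 ≅ 0
Ȟ^2 = (0 − 0) − 0 = 0, so Ȟ^2 ≅ 0

Ȟ^0 = Z^14, Ȟ^1 = 0 and Ȟ^2 = 0


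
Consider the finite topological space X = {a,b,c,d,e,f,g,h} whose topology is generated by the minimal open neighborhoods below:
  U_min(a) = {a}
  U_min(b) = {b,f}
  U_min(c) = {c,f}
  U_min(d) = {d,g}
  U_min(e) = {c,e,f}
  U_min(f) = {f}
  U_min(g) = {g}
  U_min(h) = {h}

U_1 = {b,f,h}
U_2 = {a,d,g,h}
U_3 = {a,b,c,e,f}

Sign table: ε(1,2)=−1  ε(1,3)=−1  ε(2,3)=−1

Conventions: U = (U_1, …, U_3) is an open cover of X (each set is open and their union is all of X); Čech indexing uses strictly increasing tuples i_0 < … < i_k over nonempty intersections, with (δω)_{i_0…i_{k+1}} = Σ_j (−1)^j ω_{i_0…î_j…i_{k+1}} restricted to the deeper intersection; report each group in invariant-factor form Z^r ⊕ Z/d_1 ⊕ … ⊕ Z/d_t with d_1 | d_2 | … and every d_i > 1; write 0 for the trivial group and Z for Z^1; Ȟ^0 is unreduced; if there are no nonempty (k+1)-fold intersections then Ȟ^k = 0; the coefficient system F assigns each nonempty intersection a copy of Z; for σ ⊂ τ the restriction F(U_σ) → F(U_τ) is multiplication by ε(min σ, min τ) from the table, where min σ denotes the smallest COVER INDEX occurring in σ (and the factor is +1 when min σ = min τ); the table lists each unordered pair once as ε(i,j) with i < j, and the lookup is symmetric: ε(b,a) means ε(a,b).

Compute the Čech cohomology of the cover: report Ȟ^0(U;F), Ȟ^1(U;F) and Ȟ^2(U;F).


Ȟ^0 ≅ 0; Ȟ^1 ≅ Z/2; Ȟ^2 ≅ 0

nerve of the cover:
  U12={h} U13={b,f} U23={a}
C dims 3,3; δ0: rk 3, SNF 1^2·2
Ȟ^0 = (3 − 3) − 0 = 0, so Ȟ^0 ≅ 0
Ȟ^1 = (3 − 0) − 3 = 0 plus torsion [2], so Ȟ^1 ≅ Z/2
Ȟ^2 = (0 − 0) − 0 = 0, so Ȟ^2 ≅ 0


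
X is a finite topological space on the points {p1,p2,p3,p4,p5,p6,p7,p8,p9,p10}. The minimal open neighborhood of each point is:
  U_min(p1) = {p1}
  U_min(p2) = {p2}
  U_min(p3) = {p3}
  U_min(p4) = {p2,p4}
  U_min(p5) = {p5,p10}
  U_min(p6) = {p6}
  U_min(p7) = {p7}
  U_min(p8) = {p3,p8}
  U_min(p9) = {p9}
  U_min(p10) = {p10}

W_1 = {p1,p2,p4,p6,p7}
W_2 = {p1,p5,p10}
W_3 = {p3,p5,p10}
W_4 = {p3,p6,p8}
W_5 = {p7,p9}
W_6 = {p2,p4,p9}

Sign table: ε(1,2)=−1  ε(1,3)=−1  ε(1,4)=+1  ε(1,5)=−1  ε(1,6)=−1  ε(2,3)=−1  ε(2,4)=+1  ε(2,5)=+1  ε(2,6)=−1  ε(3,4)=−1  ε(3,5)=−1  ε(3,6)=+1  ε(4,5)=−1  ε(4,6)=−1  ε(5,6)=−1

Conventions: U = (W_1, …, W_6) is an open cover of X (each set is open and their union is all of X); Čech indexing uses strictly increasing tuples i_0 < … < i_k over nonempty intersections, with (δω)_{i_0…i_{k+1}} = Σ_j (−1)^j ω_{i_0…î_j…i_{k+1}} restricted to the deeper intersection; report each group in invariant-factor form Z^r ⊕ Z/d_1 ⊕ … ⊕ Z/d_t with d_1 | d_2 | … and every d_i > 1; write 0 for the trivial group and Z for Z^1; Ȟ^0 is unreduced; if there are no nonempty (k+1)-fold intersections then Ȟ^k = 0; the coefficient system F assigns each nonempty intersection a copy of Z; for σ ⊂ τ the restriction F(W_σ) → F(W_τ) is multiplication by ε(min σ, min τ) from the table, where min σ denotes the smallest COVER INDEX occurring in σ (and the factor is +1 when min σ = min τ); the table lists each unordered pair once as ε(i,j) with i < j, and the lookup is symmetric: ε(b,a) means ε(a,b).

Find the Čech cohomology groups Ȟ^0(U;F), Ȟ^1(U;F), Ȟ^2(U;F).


Ȟ^0 ≅ 0, Ȟ^1 ≅ Z ⊕ Z/2, Ȟ^2 ≅ 0

nonempty overlaps:
  W12={p1} W14={p6} W15={p7} W16={p2,p4} W23={p5,p10} W34={p3} W56={p9}
C dims 6,7; δ0: rk 6, SNF 1^5·2
degree 0: 6−6−0 = 0 → Ȟ^0 ≅ 0
degree 1: 7−0−6 = 1 plus torsion [2] → Ȟ^1 ≅ Z ⊕ Z/2
degree 2: 0−0−0 = 0 → Ȟ^2 ≅ 0


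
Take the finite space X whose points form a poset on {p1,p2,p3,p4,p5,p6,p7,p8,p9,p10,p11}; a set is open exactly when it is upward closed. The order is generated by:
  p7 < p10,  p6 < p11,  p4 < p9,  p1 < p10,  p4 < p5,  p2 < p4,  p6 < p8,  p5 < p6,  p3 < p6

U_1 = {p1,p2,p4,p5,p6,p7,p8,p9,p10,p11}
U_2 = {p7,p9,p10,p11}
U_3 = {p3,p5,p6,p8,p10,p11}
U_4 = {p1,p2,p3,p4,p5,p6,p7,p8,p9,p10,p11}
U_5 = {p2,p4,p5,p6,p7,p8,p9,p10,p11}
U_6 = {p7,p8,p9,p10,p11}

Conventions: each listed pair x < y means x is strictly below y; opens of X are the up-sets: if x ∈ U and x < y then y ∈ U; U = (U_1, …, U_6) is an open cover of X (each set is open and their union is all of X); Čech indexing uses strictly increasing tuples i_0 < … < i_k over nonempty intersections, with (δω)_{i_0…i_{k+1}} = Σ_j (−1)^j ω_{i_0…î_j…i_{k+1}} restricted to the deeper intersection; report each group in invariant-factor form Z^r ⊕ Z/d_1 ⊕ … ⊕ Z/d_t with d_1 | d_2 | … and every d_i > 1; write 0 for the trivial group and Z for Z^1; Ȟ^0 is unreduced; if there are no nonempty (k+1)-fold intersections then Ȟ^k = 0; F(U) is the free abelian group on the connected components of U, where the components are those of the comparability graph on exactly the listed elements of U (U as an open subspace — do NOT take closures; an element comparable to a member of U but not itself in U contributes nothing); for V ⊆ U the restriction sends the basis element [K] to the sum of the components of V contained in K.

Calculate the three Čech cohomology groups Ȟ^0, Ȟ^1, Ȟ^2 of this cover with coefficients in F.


Ȟ^0(U;F) ≅ Z^2; Ȟ^1(U;F) ≅ 0; Ȟ^2(U;F) ≅ 0

nerve of the cover:
  U12={p7,p9,p10,p11} U13={p5,p6,p8,p10,p11} U14={p1,p2,p4,p5,p6,p7,p8,p9,p10,p11} U15={p2,p4,p5,p6,p7,p8,p9,p10,p11} U16={p7,p8,p9,p10,p11} U23={p10,p11} U24={p7,p9,p10,p11} U25={p7,p9,p10,p11} U26={p7,p9,p10,p11} U34={p3,p5,p6,p8,p10,p11} U35={p5,p6,p8,p10,p11} U36={p8,p10,p11} U45={p2,p4,p5,p6,p7,p8,p9,p10,p11} U46={p7,p8,p9,p10,p11} U56={p7,p8,p9,p10,p11}
  U123={p10,p11} U124={p7,p9,p10,p11} U125={p7,p9,p10,p11} U126={p7,p9,p10,p11} U134={p5,p6,p8,p10,p11} U135={p5,p6,p8,p10,p11} U136={p8,p10,p11} U145={p2,p4,p5,p6,p7,p8,p9,p10,p11} U146={p7,p8,p9,p10,p11} U156={p7,p8,p9,p10,p11} U234={p10,p11} U235={p10,p11} U236={p10,p11} U245={p7,p9,p10,p11} U246={p7,p9,p10,p11} U256={p7,p9,p10,p11} U345={p5,p6,p8,p10,p11} U346={p8,p10,p11} U356={p8,p10,p11} U456={p7,p8,p9,p10,p11}
  U1234={p10,p11} U1235={p10,p11} U1236={p10,p11} U1245={p7,p9,p10,p11} U1246={p7,p9,p10,p11} U1256={p7,p9,p10,p11} U1345={p5,p6,p8,p10,p11} U1346={p8,p10,p11} U1356={p8,p10,p11} U1456={p7,p8,p9,p10,p11} U2345={p10,p11} U2346={p10,p11} U2356={p10,p11} U2456={p7,p9,p10,p11} U3456={p8,p10,p11}
  U12345={p10,p11} U12346={p10,p11} U12356={p10,p11} U12456={p7,p9,p10,p11} U13456={p8,p10,p11} U23456={p10,p11}
  U123456={p10,p11}
components per intersection:
  U1: {p1,p7,p10} {p2,p4,p5,p6,p8,p9,p11}
  U2: {p7,p10} {p9} {p11}
  U3: {p3,p5,p6,p8,p11} {p10}
  U4: {p1,p7,p10} {p2,p3,p4,p5,p6,p8,p9,p11}
  U5: {p2,p4,p5,p6,p8,p9,p11} {p7,p10}
  U6: {p7,p10} {p8} {p9} {p11}
  U12: {p7,p10} {p9} {p11}
  U13: {p5,p6,p8,p11} {p10}
  U14: {p1,p7,p10} {p2,p4,p5,p6,p8,p9,p11}
  U15: {p2,p4,p5,p6,p8,p9,p11} {p7,p10}
  U16: {p7,p10} {p8} {p9} {p11}
  U23: {p10} {p11}
  U24: {p7,p10} {p9} {p11}
  U25: {p7,p10} {p9} {p11}
  U26: {p7,p10} {p9} {p11}
  U34: {p3,p5,p6,p8,p11} {p10}
  U35: {p5,p6,p8,p11} {p10}
  U36: {p8} {p10} {p11}
  U45: {p2,p4,p5,p6,p8,p9,p11} {p7,p10}
  U46: {p7,p10} {p8} {p9} {p11}
  U56: {p7,p10} {p8} {p9} {p11}
  U123: {p10} {p11}
  U124: {p7,p10} {p9} {p11}
  U125: {p7,p10} {p9} {p11}
  U126: {p7,p10} {p9} {p11}
  U134: {p5,p6,p8,p11} {p10}
  U135: {p5,p6,p8,p11} {p10}
  U136: {p8} {p10} {p11}
  U145: {p2,p4,p5,p6,p8,p9,p11} {p7,p10}
  U146: {p7,p10} {p8} {p9} {p11}
  U156: {p7,p10} {p8} {p9} {p11}
  U234: {p10} {p11}
  U235: {p10} {p11}
  U236: {p10} {p11}
  U245: {p7,p10} {p9} {p11}
  U246: {p7,p10} {p9} {p11}
  U256: {p7,p10} {p9} {p11}
  U345: {p5,p6,p8,p11} {p10}
  U346: {p8} {p10} {p11}
  U356: {p8} {p10} {p11}
  U456: {p7,p10} {p8} {p9} {p11}
  U1234: {p10} {p11}
  U1235: {p10} {p11}
  U1236: {p10} {p11}
  U1245: {p7,p10} {p9} {p11}
  U1246: {p7,p10} {p9} {p11}
  U1256: {p7,p10} {p9} {p11}
  U1345: {p5,p6,p8,p11} {p10}
  U1346: {p8} {p10} {p11}
  U1356: {p8} {p10} {p11}
  U1456: {p7,p10} {p8} {p9} {p11}
  U2345: {p10} {p11}
  U2346: {p10} {p11}
  U2356: {p10} {p11}
  U2456: {p7,p10} {p9} {p11}
  U3456: {p8} {p10} {p11}
  U12345: {p10} {p11}
  U12346: {p10} {p11}
  U12356: {p10} {p11}
  U12456: {p7,p10} {p9} {p11}
  U13456: {p8} {p10} {p11}
  U23456: {p10} {p11}
  U123456: {p10} {p11}
C dims 15,41,55,39; δ0: rk 13, SNF 1^13; δ1: rk 28, SNF 1^28; δ2: rk 27, SNF 1^27
Ȟ^0 = (15 − 13) − 0 = 2, so Ȟ^0 ≅ Z^2
Ȟ^1 = (41 − 28) − 13 = 0, so Ȟ^1 ≅ 0
Ȟ^2 = (55 − 27) − 28 = 0, so Ȟ^2 ≅ 0


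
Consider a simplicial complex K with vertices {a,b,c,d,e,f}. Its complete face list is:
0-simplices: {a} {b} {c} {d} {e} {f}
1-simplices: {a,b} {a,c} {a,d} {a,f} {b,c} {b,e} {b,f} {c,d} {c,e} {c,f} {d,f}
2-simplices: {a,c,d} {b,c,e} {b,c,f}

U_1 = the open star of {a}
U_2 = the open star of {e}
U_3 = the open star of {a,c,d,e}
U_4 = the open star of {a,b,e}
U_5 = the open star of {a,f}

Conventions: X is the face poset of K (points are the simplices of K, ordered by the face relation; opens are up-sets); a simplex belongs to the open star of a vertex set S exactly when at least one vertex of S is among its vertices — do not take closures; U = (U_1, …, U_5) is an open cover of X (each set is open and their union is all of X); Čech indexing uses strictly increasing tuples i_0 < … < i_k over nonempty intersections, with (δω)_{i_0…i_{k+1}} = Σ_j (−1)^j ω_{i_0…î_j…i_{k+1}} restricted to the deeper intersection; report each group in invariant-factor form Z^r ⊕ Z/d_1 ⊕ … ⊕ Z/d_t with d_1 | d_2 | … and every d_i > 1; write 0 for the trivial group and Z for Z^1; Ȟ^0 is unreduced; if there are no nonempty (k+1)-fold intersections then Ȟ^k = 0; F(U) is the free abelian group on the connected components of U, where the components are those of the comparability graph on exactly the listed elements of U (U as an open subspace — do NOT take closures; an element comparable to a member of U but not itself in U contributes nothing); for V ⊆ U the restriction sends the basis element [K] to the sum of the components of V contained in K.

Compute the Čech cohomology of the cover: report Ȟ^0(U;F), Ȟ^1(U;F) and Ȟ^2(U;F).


Ȟ^0 = Z; Ȟ^1 = Z^3; Ȟ^2 = 0

nerve of the cover:
  U1={{a},{a,b},{a,c},{a,d},{a,f},{a,c,d}} U2={{e},{b,e},{c,e},{b,c,e}} U3={{a},{c},{d},{e},{a,b},{a,c},{a,d},{a,f},{b,c},{b,e},{c,d},{c,e},{c,f},{d,f},{a,c,d},{b,c,e},{b,c,f}} U4={{a},{b},{e},{a,b},{a,c},{a,d},{a,f},{b,c},{b,e},{b,f},{c,e},{a,c,d},{b,c,e},{b,c,f}} U5={{a},{f},{a,b},{a,c},{a,d},{a,f},{b,f},{c,f},{d,f},{a,c,d},{b,c,f}}
  U13={{a},{a,b},{a,c},{a,d},{a,f},{a,c,d}} U14={{a},{a,b},{a,c},{a,d},{a,f},{a,c,d}} U15={{a},{a,b},{a,c},{a,d},{a,f},{a,c,d}} U23={{e},{b,e},{c,e},{b,c,e}} U24={{e},{b,e},{c,e},{b,c,e}} U34={{a},{e},{a,b},{a,c},{a,d},{a,f},{b,c},{b,e},{c,e},{a,c,d},{b,c,e},{b,c,f}} U35={{a},{a,b},{a,c},{a,d},{a,f},{c,f},{d,f},{a,c,d},{b,c,f}} U45={{a},{a,b},{a,c},{a,d},{a,f},{b,f},{a,c,d},{b,c,f}}
  U134={{a},{a,b},{a,c},{a,d},{a,f},{a,c,d}} U135={{a},{a,b},{a,c},{a,d},{a,f},{a,c,d}} U145={{a},{a,b},{a,c},{a,d},{a,f},{a,c,d}} U234={{e},{b,e},{c,e},{b,c,e}} U345={{a},{a,b},{a,c},{a,d},{a,f},{a,c,d},{b,c,f}}
  U1345={{a},{a,b},{a,c},{a,d},{a,f},{a,c,d}}
components per intersection:
  U1: {{a},{a,b},{a,c},{a,d},{a,f},{a,c,d}}
  U2: {{e},{b,e},{c,e},{b,c,e}}
  U3: {{a},{c},{d},{e},{a,b},{a,c},{a,d},{a,f},{b,c},{b,e},{c,d},{c,e},{c,f},{d,f},{a,c,d},{b,c,e},{b,c,f}}
  U4: {{a},{b},{e},{a,b},{a,c},{a,d},{a,f},{b,c},{b,e},{b,f},{c,e},{a,c,d},{b,c,e},{b,c,f}}
  U5: {{a},{f},{a,b},{a,c},{a,d},{a,f},{b,f},{c,f},{d,f},{a,c,d},{b,c,f}}
  U13: {{a},{a,b},{a,c},{a,d},{a,f},{a,c,d}}
  U14: {{a},{a,b},{a,c},{a,d},{a,f},{a,c,d}}
  U15: {{a},{a,b},{a,c},{a,d},{a,f},{a,c,d}}
  U23: {{e},{b,e},{c,e},{b,c,e}}
  U24: {{e},{b,e},{c,e},{b,c,e}}
  U34: {{a},{a,b},{a,c},{a,d},{a,f},{a,c,d}} {{e},{b,c},{b,e},{c,e},{b,c,e},{b,c,f}}
  U35: {{a},{a,b},{a,c},{a,d},{a,f},{a,c,d}} {{c,f},{b,c,f}} {{d,f}}
  U45: {{a},{a,b},{a,c},{a,d},{a,f},{a,c,d}} {{b,f},{b,c,f}}
  U134: {{a},{a,b},{a,c},{a,d},{a,f},{a,c,d}}
  U135: {{a},{a,b},{a,c},{a,d},{a,f},{a,c,d}}
  U145: {{a},{a,b},{a,c},{a,d},{a,f},{a,c,d}}
  U234: {{e},{b,e},{c,e},{b,c,e}}
  U345: {{a},{a,b},{a,c},{a,d},{a,f},{a,c,d}} {{b,c,f}}
  U1345: {{a},{a,b},{a,c},{a,d},{a,f},{a,c,d}}
C dims 5,12,6,1; δ0: rk 4, SNF 1^4; δ1: rk 5, SNF 1^5; δ2: rk 1, SNF 1^1
Ȟ^0 = (5 − 4) − 0 = 1, so Ȟ^0 ≅ Z
Ȟ^1 = (12 − 5) − 4 = 3, so Ȟ^1 ≅ Z^3
Ȟ^2 = (6 − 1) − 5 = 0, so Ȟ^2 ≅ 0


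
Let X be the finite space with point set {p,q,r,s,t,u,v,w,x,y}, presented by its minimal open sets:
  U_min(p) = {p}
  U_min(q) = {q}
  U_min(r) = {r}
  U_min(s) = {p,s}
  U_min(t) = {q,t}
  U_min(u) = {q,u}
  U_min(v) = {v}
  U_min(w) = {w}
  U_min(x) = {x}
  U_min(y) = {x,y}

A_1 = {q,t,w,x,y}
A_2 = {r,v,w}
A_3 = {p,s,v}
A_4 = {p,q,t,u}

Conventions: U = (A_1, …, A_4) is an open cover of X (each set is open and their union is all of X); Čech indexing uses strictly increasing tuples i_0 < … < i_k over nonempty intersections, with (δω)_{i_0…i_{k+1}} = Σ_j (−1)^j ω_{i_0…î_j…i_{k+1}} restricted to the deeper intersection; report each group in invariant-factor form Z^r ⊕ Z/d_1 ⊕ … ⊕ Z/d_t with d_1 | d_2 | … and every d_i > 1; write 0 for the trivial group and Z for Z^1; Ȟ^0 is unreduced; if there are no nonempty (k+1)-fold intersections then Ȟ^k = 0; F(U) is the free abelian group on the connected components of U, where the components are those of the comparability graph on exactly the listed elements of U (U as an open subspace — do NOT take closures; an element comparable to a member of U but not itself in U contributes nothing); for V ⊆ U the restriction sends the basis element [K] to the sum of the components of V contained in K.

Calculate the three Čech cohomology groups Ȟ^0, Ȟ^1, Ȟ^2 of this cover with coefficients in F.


nonempty overlaps:
  A12={w} A14={q,t} A23={v} A34={p}
components per intersection:
  A1: {q,t} {w} {x,y}
  A2: {r} {v} {w}
  A3: {p,s} {v}
  A4: {p} {q,t,u}
  A12: {w}
  A14: {q,t}
  A23: {v}
  A34: {p}
C dims 10,4; δ0: rk 4, SNF 1^4
degree 0: 10−4−0 = 6 → Ȟ^0 ≅ Z^6
degree 1: 4−0−4 = 0 → Ȟ^1 ≅ 0
degree 2: 0−0−0 = 0 → Ȟ^2 ≅ 0

Ȟ^0(U;F) ≅ Z^6, Ȟ^1(U;F) ≅ 0 and Ȟ^2(U;F) ≅ 0


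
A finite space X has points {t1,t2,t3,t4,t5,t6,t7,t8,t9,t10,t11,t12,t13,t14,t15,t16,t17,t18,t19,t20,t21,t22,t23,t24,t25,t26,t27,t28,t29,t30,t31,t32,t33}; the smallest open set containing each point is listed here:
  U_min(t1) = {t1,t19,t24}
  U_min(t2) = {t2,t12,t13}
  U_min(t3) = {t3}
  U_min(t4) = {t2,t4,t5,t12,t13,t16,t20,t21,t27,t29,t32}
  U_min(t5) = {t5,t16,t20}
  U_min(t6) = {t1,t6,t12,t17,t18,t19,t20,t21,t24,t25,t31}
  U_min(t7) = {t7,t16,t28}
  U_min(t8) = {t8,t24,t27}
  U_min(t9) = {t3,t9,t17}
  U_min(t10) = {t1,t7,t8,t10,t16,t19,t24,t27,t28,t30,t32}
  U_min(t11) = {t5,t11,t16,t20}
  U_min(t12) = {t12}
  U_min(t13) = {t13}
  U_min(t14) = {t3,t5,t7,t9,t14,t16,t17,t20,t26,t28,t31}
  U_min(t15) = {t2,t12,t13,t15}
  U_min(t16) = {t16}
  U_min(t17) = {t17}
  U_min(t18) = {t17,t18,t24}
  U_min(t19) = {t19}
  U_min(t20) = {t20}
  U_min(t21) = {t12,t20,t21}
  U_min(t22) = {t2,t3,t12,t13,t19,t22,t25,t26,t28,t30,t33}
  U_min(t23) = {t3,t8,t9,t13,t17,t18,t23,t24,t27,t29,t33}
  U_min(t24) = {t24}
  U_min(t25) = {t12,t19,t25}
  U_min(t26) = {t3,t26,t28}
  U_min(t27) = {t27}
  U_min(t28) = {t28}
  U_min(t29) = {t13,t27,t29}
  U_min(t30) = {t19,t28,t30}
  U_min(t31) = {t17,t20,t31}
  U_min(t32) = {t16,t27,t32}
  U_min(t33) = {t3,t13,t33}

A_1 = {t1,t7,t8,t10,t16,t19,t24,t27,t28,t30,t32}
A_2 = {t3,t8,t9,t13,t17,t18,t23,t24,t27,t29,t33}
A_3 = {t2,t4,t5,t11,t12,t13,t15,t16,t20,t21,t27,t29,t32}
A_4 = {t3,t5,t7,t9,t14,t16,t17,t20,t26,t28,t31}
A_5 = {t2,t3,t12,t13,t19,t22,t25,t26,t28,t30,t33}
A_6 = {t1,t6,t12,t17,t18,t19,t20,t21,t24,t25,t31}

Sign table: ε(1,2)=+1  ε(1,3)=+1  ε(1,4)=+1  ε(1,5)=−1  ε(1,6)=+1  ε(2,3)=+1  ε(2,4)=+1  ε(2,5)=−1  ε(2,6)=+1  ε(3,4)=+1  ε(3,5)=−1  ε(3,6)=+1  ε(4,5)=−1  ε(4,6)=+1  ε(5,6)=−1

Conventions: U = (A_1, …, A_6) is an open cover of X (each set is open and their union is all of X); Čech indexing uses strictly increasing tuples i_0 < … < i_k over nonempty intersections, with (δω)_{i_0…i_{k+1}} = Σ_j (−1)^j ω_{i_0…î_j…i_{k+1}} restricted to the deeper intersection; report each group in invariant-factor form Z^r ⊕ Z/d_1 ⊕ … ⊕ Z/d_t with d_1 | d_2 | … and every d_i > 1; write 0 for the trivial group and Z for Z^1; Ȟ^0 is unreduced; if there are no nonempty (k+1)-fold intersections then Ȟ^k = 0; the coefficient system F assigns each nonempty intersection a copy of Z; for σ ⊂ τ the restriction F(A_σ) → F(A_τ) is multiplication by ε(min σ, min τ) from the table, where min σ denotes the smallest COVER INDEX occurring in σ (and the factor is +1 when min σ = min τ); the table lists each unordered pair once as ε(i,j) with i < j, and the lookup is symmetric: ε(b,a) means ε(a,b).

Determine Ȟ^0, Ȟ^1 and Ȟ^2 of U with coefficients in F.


nerve simplices:
  A12={t8,t24,t27} A13={t16,t27,t32} A14={t7,t16,t28} A15={t19,t28,t30} A16={t1,t19,t24} A23={t13,t27,t29} A24={t3,t9,t17} A25={t3,t13,t33} A26={t17,t18,t24} A34={t5,t16,t20} A35={t2,t12,t13} A36={t12,t20,t21} A45={t3,t26,t28} A46={t17,t20,t31} A56={t12,t19,t25}
  A123={t27} A126={t24} A134={t16} A145={t28} A156={t19} A235={t13} A245={t3} A246={t17} A346={t20} A356={t12}
C dims 6,15,10; δ0: rk 5, SNF 1^5; δ1: rk 10, SNF 1^9·2
degree 0: 6−5−0 = 1 → Ȟ^0 ≅ Z
degree 1: 15−10−5 = 0 → Ȟ^1 ≅ 0
degree 2: 10−0−10 = 0 plus torsion [2] → Ȟ^2 ≅ Z/2

Ȟ^0 = Z, Ȟ^1 = 0, Ȟ^2 = Z/2


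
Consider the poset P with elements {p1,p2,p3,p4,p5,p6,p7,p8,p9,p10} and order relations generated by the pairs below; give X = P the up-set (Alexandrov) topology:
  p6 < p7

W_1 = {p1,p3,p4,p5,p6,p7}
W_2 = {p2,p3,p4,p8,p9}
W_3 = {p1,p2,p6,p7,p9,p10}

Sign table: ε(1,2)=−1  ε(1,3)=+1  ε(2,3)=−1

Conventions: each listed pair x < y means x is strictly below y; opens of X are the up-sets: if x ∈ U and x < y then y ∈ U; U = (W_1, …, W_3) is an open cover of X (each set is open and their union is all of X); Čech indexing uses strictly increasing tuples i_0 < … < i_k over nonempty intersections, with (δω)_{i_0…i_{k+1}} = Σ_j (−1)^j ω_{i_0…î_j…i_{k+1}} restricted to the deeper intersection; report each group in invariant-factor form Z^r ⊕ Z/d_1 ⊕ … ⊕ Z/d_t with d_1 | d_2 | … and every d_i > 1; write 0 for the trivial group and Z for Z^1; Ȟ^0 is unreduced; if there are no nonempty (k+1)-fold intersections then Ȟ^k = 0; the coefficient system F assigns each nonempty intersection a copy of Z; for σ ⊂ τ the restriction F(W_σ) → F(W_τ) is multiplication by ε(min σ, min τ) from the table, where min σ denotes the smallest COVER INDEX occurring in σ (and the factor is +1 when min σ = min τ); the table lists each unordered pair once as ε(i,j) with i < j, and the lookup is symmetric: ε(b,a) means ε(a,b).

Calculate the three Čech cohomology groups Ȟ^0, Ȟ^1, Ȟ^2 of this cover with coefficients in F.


nonempty overlaps:
  W12={p3,p4} W13={p1,p6,p7} W23={p2,p9}
C dims 3,3; δ0: rk 2, SNF 1^2
degree 0: 3−2−0 = 1 → Ȟ^0 ≅ Z
degree 1: 3−0−2 = 1 → Ȟ^1 ≅ Z
degree 2: 0−0−0 = 0 → Ȟ^2 ≅ 0

Ȟ^0(U;F) ≅ Z, Ȟ^1(U;F) ≅ Z and Ȟ^2(U;F) ≅ 0


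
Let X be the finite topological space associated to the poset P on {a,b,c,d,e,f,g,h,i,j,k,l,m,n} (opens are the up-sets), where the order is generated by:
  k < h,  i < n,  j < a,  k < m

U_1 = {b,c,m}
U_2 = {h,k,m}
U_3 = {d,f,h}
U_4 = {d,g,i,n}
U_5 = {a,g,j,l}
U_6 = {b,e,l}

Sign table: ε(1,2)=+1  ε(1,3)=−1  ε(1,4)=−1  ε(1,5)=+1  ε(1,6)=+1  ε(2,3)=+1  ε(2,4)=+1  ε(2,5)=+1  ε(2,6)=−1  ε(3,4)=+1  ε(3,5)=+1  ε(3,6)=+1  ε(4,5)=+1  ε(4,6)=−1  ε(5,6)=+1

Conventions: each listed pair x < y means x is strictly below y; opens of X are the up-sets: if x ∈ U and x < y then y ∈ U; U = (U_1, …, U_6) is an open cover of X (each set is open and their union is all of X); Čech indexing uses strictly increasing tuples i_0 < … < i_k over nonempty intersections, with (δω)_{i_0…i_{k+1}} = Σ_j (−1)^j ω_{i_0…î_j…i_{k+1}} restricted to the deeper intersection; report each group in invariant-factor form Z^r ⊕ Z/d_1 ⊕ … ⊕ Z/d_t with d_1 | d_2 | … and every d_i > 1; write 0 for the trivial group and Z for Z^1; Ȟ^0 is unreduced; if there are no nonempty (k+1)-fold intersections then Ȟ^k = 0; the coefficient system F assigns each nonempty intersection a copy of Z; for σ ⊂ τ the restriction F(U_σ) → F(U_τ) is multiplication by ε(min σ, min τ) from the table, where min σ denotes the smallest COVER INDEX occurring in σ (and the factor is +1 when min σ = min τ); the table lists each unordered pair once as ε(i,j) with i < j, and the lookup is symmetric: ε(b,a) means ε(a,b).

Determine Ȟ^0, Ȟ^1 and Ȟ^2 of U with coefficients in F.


nonempty intersections:
  U12={m} U16={b} U23={h} U34={d} U45={g} U56={l}
C dims 6,6; δ0: rk 5, SNF 1^5
Ȟ^0: (6−5)−0=1 ⇒ Z
Ȟ^1: (6−0)−5=1 ⇒ Z
Ȟ^2: (0−0)−0=0 ⇒ 0

Ȟ^0(U;F) ≅ Z; Ȟ^1(U;F) ≅ Z; Ȟ^2(U;F) ≅ 0


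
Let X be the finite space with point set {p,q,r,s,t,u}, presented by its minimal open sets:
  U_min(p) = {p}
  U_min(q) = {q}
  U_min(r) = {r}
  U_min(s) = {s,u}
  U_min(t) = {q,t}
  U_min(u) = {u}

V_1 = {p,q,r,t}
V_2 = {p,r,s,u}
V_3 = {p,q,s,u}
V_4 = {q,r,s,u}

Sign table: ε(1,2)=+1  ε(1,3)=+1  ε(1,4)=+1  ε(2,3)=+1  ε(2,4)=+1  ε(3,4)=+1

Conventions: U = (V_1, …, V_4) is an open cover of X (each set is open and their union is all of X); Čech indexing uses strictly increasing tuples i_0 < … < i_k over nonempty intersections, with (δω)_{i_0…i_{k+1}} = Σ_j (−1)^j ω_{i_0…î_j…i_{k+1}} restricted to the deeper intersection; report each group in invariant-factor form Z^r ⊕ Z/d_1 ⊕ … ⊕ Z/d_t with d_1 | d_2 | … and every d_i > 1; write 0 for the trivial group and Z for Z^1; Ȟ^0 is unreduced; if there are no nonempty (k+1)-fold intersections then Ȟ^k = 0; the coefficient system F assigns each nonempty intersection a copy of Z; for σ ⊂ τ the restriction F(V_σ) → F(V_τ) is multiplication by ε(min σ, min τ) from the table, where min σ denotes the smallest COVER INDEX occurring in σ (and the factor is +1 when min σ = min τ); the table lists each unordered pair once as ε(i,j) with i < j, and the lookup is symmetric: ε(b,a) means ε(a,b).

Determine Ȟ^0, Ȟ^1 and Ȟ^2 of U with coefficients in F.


Ȟ^0(U;F) ≅ Z; Ȟ^1(U;F) ≅ 0; Ȟ^2(U;F) ≅ Z

nonempty intersections:
  V12={p,r} V13={p,q} V14={q,r} V23={p,s,u} V24={r,s,u} V34={q,s,u}
  V123={p} V124={r} V134={q} V234={s,u}
C dims 4,6,4; δ0: rk 3, SNF 1^3; δ1: rk 3, SNF 1^3
Ȟ^0: (4−3)−0=1 ⇒ Z
Ȟ^1: (6−3)−3=0 ⇒ 0
Ȟ^2: (4−0)−3=1 ⇒ Z


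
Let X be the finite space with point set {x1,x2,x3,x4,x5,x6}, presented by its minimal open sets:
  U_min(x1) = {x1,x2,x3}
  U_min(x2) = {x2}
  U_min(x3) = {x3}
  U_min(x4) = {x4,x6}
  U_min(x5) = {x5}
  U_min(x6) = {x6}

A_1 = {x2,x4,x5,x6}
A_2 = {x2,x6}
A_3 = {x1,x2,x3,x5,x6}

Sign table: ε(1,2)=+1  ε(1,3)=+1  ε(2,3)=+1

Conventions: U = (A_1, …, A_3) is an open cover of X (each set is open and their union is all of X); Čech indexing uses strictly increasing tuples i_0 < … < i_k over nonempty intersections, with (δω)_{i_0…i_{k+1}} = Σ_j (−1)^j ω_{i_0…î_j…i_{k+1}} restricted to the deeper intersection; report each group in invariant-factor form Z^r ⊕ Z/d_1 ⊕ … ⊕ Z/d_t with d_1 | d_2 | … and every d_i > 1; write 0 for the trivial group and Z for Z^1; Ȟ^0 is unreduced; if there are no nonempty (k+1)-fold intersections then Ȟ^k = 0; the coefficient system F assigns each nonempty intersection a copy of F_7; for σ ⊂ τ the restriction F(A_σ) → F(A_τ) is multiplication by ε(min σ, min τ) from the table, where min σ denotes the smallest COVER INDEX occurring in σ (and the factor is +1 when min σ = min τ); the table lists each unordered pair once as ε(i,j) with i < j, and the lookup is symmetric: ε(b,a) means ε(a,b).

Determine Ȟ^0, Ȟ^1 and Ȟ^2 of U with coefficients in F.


Ȟ^0(U;F) ≅ Z/7, Ȟ^1(U;F) ≅ 0 and Ȟ^2(U;F) ≅ 0

nerve of the cover:
  A12={x2,x6} A13={x2,x5,x6} A23={x2,x6}
  A123={x2,x6}
C dims 3,3,1; δ0: rk_F7 2; δ1: rk_F7 1
Ȟ^0 = (3 − 2) − 0 = 1, so Ȟ^0 ≅ Z/7
Ȟ^1 = (3 − 1) − 2 = 0, so Ȟ^1 ≅ 0
Ȟ^2 = (1 − 0) − 1 = 0, so Ȟ^2 ≅ 0


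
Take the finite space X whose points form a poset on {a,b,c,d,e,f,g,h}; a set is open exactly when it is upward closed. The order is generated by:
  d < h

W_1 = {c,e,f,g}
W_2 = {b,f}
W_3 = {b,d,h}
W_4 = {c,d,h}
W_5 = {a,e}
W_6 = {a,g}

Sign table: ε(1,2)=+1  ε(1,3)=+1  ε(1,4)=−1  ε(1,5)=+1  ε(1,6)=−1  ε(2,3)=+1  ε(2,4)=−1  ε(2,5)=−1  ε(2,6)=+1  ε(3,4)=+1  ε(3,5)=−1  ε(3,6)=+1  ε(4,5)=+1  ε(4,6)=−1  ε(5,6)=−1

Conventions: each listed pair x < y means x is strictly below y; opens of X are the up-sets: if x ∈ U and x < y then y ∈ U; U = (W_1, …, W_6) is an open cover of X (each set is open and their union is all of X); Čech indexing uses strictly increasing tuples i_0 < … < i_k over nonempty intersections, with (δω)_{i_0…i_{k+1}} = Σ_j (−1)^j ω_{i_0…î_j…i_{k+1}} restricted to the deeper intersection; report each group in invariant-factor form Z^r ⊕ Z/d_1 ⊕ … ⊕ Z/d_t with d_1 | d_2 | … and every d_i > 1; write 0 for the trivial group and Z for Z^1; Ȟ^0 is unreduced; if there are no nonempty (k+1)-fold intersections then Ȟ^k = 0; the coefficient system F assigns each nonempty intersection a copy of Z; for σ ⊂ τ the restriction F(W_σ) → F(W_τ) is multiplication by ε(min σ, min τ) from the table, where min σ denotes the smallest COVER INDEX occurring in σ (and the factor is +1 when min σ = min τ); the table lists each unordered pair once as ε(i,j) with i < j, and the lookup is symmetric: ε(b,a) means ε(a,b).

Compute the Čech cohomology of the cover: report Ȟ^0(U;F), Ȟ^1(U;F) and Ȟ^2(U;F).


Ȟ^0 = 0, Ȟ^1 = Z ⊕ Z/2 and Ȟ^2 = 0

cover nerve:
  W12={f} W14={c} W15={e} W16={g} W23={b} W34={d,h} W56={a}
C dims 6,7; δ0: rk 6, SNF 1^5·2
Ȟ^0: (6−6)−0=0 ⇒ 0
Ȟ^1: (7−0)−6=1 plus torsion [2] ⇒ Z ⊕ Z/2
Ȟ^2: (0−0)−0=0 ⇒ 0


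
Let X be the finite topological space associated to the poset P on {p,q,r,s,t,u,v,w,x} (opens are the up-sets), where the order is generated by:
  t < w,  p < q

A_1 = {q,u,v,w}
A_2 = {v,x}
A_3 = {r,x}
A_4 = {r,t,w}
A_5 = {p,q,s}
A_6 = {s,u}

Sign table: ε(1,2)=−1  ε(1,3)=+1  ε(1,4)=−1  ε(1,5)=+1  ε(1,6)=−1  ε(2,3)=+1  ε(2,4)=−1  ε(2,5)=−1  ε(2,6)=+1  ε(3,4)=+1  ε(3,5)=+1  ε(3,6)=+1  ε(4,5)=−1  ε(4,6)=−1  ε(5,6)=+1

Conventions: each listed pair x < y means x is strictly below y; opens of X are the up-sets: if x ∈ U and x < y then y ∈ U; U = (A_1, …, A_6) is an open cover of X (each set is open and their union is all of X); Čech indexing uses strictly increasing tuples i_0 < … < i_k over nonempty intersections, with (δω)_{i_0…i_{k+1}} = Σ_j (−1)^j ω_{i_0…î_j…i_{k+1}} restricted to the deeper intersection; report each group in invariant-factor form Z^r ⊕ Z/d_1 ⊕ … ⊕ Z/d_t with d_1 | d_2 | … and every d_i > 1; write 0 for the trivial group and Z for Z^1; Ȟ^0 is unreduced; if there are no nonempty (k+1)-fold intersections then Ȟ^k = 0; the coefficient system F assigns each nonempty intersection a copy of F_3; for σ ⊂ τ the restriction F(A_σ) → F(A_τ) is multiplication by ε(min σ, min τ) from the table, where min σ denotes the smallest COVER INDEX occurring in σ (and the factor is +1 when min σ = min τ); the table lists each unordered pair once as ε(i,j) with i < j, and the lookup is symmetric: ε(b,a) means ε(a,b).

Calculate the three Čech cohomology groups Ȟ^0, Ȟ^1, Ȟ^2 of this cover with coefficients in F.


Ȟ^0 ≅ 0, Ȟ^1 ≅ Z/3 and Ȟ^2 ≅ 0

intersection data:
  A12={v} A14={w} A15={q} A16={u} A23={x} A34={r} A56={s}
C dims 6,7; δ0: rk_F3 6
Ȟ^0 = (6 − 6) − 0 = 0, so Ȟ^0 ≅ 0
Ȟ^1 = (7 − 0) − 6 = 1, so Ȟ^1 ≅ Z/3
Ȟ^2 = (0 − 0) − 0 = 0, so Ȟ^2 ≅ 0


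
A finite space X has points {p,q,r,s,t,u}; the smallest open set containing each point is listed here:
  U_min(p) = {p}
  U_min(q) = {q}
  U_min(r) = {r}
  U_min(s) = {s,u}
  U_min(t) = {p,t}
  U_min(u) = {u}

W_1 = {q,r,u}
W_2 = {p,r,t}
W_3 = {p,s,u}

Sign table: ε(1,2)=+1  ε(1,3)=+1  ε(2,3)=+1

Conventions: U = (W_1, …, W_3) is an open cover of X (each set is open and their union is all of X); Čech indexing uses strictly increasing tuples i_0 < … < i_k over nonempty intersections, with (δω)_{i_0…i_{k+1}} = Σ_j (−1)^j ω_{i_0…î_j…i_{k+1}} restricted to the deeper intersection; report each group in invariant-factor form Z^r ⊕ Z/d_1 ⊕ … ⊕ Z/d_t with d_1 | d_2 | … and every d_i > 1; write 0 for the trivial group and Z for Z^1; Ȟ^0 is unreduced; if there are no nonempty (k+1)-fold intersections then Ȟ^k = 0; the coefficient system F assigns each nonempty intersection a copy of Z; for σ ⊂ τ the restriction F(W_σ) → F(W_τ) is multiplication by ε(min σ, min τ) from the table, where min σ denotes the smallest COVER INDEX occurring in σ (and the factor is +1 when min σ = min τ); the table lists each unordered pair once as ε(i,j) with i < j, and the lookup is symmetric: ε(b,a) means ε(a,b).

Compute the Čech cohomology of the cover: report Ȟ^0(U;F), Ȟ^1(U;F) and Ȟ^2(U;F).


nerve of the cover:
  W12={r} W13={u} W23={p}
C dims 3,3; δ0: rk 2, SNF 1^2
Ȟ^0 = (3 − 2) − 0 = 1, so Ȟ^0 ≅ Z
Ȟ^1 = (3 − 0) − 2 = 1, so Ȟ^1 ≅ Z
Ȟ^2 = (0 − 0) − 0 = 0, so Ȟ^2 ≅ 0

Ȟ^0 = Z, Ȟ^1 = Z, Ȟ^2 = 0


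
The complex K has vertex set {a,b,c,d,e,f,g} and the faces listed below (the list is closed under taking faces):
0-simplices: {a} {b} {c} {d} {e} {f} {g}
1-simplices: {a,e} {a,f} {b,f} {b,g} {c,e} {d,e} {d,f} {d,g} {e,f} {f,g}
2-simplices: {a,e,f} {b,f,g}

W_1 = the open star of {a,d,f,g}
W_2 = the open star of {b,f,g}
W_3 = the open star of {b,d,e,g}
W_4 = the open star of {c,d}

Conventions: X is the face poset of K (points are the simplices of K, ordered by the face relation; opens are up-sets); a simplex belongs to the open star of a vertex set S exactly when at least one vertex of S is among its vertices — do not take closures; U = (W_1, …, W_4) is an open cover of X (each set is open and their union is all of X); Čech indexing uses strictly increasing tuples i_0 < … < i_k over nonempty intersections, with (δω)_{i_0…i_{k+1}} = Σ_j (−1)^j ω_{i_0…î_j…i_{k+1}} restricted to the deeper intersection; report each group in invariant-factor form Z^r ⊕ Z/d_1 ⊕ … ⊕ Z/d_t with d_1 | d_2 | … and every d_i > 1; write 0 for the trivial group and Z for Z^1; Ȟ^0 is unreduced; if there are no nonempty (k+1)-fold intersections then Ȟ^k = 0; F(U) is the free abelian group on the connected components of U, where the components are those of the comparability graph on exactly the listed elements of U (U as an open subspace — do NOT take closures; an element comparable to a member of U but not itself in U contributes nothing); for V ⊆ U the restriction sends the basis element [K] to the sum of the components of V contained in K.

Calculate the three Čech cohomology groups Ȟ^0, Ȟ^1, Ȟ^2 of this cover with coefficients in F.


nerve simplices:
  W1={{a},{d},{f},{g},{a,e},{a,f},{b,f},{b,g},{d,e},{d,f},{d,g},{e,f},{f,g},{a,e,f},{b,f,g}} W2={{b},{f},{g},{a,f},{b,f},{b,g},{d,f},{d,g},{e,f},{f,g},{a,e,f},{b,f,g}} W3={{b},{d},{e},{g},{a,e},{b,f},{b,g},{c,e},{d,e},{d,f},{d,g},{e,f},{f,g},{a,e,f},{b,f,g}} W4={{c},{d},{c,e},{d,e},{d,f},{d,g}}
  W12={{f},{g},{a,f},{b,f},{b,g},{d,f},{d,g},{e,f},{f,g},{a,e,f},{b,f,g}} W13={{d},{g},{a,e},{b,f},{b,g},{d,e},{d,f},{d,g},{e,f},{f,g},{a,e,f},{b,f,g}} W14={{d},{d,e},{d,f},{d,g}} W23={{b},{g},{b,f},{b,g},{d,f},{d,g},{e,f},{f,g},{a,e,f},{b,f,g}} W24={{d,f},{d,g}} W34={{d},{c,e},{d,e},{d,f},{d,g}}
  W123={{g},{b,f},{b,g},{d,f},{d,g},{e,f},{f,g},{a,e,f},{b,f,g}} W124={{d,f},{d,g}} W134={{d},{d,e},{d,f},{d,g}} W234={{d,f},{d,g}}
  W1234={{d,f},{d,g}}
components per intersection:
  W1: {{a},{d},{f},{g},{a,e},{a,f},{b,f},{b,g},{d,e},{d,f},{d,g},{e,f},{f,g},{a,e,f},{b,f,g}}
  W2: {{b},{f},{g},{a,f},{b,f},{b,g},{d,f},{d,g},{e,f},{f,g},{a,e,f},{b,f,g}}
  W3: {{b},{d},{e},{g},{a,e},{b,f},{b,g},{c,e},{d,e},{d,f},{d,g},{e,f},{f,g},{a,e,f},{b,f,g}}
  W4: {{c},{c,e}} {{d},{d,e},{d,f},{d,g}}
  W12: {{f},{g},{a,f},{b,f},{b,g},{d,f},{d,g},{e,f},{f,g},{a,e,f},{b,f,g}}
  W13: {{d},{g},{b,f},{b,g},{d,e},{d,f},{d,g},{f,g},{b,f,g}} {{a,e},{e,f},{a,e,f}}
  W14: {{d},{d,e},{d,f},{d,g}}
  W23: {{b},{g},{b,f},{b,g},{d,g},{f,g},{b,f,g}} {{d,f}} {{e,f},{a,e,f}}
  W24: {{d,f}} {{d,g}}
  W34: {{d},{d,e},{d,f},{d,g}} {{c,e}}
  W123: {{g},{b,f},{b,g},{d,g},{f,g},{b,f,g}} {{d,f}} {{e,f},{a,e,f}}
  W124: {{d,f}} {{d,g}}
  W134: {{d},{d,e},{d,f},{d,g}}
  W234: {{d,f}} {{d,g}}
  W1234: {{d,f}} {{d,g}}
C dims 5,11,8,2; δ0: rk 4, SNF 1^4; δ1: rk 6, SNF 1^6; δ2: rk 2, SNF 1^2
degree 0: 5−4−0 = 1 → Ȟ^0 ≅ Z
degree 1: 11−6−4 = 1 → Ȟ^1 ≅ Z
degree 2: 8−2−6 = 0 → Ȟ^2 ≅ 0

Ȟ^0 = Z, Ȟ^1 = Z and Ȟ^2 = 0


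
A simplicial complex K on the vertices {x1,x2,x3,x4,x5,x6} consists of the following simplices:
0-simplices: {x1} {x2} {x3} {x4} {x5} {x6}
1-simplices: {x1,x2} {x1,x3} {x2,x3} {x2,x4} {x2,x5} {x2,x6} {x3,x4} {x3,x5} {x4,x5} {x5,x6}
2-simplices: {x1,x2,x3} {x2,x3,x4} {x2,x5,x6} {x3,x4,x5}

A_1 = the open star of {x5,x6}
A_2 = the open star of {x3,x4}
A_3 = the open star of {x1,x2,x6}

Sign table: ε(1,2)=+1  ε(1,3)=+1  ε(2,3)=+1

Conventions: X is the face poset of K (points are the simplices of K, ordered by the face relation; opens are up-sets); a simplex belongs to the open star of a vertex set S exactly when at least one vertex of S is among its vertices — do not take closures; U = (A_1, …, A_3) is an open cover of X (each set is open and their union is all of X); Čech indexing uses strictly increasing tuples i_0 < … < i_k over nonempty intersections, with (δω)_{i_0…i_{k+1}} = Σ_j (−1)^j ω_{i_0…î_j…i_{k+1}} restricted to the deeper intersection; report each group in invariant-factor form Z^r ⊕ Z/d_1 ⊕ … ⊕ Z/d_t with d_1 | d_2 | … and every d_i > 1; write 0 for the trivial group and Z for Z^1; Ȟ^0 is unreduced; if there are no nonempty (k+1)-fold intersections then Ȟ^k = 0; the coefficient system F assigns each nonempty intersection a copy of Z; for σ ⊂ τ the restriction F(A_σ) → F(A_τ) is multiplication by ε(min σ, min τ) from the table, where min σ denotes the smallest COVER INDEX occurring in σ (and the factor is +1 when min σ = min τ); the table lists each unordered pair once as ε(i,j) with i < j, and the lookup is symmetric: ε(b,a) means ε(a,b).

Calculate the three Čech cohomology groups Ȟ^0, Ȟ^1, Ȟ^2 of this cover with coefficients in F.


Ȟ^0(U;F) ≅ Z,  Ȟ^1(U;F) ≅ Z,  Ȟ^2(U;F) ≅ 0

cover nerve:
  A1={{x5},{x6},{x2,x5},{x2,x6},{x3,x5},{x4,x5},{x5,x6},{x2,x5,x6},{x3,x4,x5}} A2={{x3},{x4},{x1,x3},{x2,x3},{x2,x4},{x3,x4},{x3,x5},{x4,x5},{x1,x2,x3},{x2,x3,x4},{x3,x4,x5}} A3={{x1},{x2},{x6},{x1,x2},{x1,x3},{x2,x3},{x2,x4},{x2,x5},{x2,x6},{x5,x6},{x1,x2,x3},{x2,x3,x4},{x2,x5,x6}}
  A12={{x3,x5},{x4,x5},{x3,x4,x5}} A13={{x6},{x2,x5},{x2,x6},{x5,x6},{x2,x5,x6}} A23={{x1,x3},{x2,x3},{x2,x4},{x1,x2,x3},{x2,x3,x4}}
C dims 3,3; δ0: rk 2, SNF 1^2
Ȟ^0: (3−2)−0=1 ⇒ Z
Ȟ^1: (3−0)−2=1 ⇒ Z
Ȟ^2: (0−0)−0=0 ⇒ 0


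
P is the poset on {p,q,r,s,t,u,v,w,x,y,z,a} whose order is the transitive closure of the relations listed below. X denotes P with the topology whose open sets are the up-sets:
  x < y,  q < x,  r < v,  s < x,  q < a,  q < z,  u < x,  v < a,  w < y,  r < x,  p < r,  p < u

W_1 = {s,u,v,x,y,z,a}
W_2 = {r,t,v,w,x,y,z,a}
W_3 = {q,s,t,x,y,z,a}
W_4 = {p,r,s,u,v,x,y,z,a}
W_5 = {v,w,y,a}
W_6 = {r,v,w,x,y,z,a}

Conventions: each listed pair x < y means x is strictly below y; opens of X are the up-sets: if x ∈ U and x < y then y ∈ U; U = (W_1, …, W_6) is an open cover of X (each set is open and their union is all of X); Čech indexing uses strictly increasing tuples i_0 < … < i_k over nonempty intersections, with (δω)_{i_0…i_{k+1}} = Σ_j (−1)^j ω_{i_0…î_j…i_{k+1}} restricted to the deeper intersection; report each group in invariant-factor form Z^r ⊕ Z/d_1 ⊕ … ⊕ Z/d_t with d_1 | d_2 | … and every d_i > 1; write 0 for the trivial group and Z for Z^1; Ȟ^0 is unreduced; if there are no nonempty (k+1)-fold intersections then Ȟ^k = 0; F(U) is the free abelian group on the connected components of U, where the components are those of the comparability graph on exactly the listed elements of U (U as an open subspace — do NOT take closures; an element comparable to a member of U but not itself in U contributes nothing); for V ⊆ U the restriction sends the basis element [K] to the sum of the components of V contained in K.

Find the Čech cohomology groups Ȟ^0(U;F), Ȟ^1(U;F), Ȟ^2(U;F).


Ȟ^0(U;F) ≅ Z^2,  Ȟ^1(U;F) ≅ Z,  Ȟ^2(U;F) ≅ 0

nerve simplices:
  W12={v,x,y,z,a} W13={s,x,y,z,a} W14={s,u,v,x,y,z,a} W15={v,y,a} W16={v,x,y,z,a} W23={t,x,y,z,a} W24={r,v,x,y,z,a} W25={v,w,y,a} W26={r,v,w,x,y,z,a} W34={s,x,y,z,a} W35={y,a} W36={x,y,z,a} W45={v,y,a} W46={r,v,x,y,z,a} W56={v,w,y,a}
  W123={x,y,z,a} W124={v,x,y,z,a} W125={v,y,a} W126={v,x,y,z,a} W134={s,x,y,z,a} W135={y,a} W136={x,y,z,a} W145={v,y,a} W146={v,x,y,z,a} W156={v,y,a} W234={x,y,z,a} W235={y,a} W236={x,y,z,a} W245={v,y,a} W246={r,v,x,y,z,a} W256={v,w,y,a} W345={y,a} W346={x,y,z,a} W356={y,a} W456={v,y,a}
  W1234={x,y,z,a} W1235={y,a} W1236={x,y,z,a} W1245={v,y,a} W1246={v,x,y,z,a} W1256={v,y,a} W1345={y,a} W1346={x,y,z,a} W1356={y,a} W1456={v,y,a} W2345={y,a} W2346={x,y,z,a} W2356={y,a} W2456={v,y,a} W3456={y,a}
  W12345={y,a} W12346={x,y,z,a} W12356={y,a} W12456={v,y,a} W13456={y,a} W23456={y,a}
  W123456={y,a}
components per intersection:
  W1: {s,u,x,y} {v,a} {z}
  W2: {r,v,w,x,y,a} {t} {z}
  W3: {q,s,x,y,z,a} {t}
  W4: {p,r,s,u,v,x,y,a} {z}
  W5: {v,a} {w,y}
  W6: {r,v,w,x,y,a} {z}
  W12: {v,a} {x,y} {z}
  W13: {s,x,y} {z} {a}
  W14: {s,u,x,y} {v,a} {z}
  W15: {v,a} {y}
  W16: {v,a} {x,y} {z}
  W23: {t} {x,y} {z} {a}
  W24: {r,v,x,y,a} {z}
  W25: {v,a} {w,y}
  W26: {r,v,w,x,y,a} {z}
  W34: {s,x,y} {z} {a}
  W35: {y} {a}
  W36: {x,y} {z} {a}
  W45: {v,a} {y}
  W46: {r,v,x,y,a} {z}
  W56: {v,a} {w,y}
  W123: {x,y} {z} {a}
  W124: {v,a} {x,y} {z}
  W125: {v,a} {y}
  W126: {v,a} {x,y} {z}
  W134: {s,x,y} {z} {a}
  W135: {y} {a}
  W136: {x,y} {z} {a}
  W145: {v,a} {y}
  W146: {v,a} {x,y} {z}
  W156: {v,a} {y}
  W234: {x,y} {z} {a}
  W235: {y} {a}
  W236: {x,y} {z} {a}
  W245: {v,a} {y}
  W246: {r,v,x,y,a} {z}
  W256: {v,a} {w,y}
  W345: {y} {a}
  W346: {x,y} {z} {a}
  W356: {y} {a}
  W456: {v,a} {y}
  W1234: {x,y} {z} {a}
  W1235: {y} {a}
  W1236: {x,y} {z} {a}
  W1245: {v,a} {y}
  W1246: {v,a} {x,y} {z}
  W1256: {v,a} {y}
  W1345: {y} {a}
  W1346: {x,y} {z} {a}
  W1356: {y} {a}
  W1456: {v,a} {y}
  W2345: {y} {a}
  W2346: {x,y} {z} {a}
  W2356: {y} {a}
  W2456: {v,a} {y}
  W3456: {y} {a}
  W12345: {y} {a}
  W12346: {x,y} {z} {a}
  W12356: {y} {a}
  W12456: {v,a} {y}
  W13456: {y} {a}
  W23456: {y} {a}
  W123456: {y} {a}
C dims 14,38,49,35; δ0: rk 12, SNF 1^12; δ1: rk 25, SNF 1^25; δ2: rk 24, SNF 1^24
degree 0: 14−12−0 = 2 → Ȟ^0 ≅ Z^2
degree 1: 38−25−12 = 1 → Ȟ^1 ≅ Z
degree 2: 49−24−25 = 0 → Ȟ^2 ≅ 0
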